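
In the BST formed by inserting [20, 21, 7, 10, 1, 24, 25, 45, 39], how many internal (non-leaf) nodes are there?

Tree built from: [20, 21, 7, 10, 1, 24, 25, 45, 39]
Tree (level-order array): [20, 7, 21, 1, 10, None, 24, None, None, None, None, None, 25, None, 45, 39]
Rule: An internal node has at least one child.
Per-node child counts:
  node 20: 2 child(ren)
  node 7: 2 child(ren)
  node 1: 0 child(ren)
  node 10: 0 child(ren)
  node 21: 1 child(ren)
  node 24: 1 child(ren)
  node 25: 1 child(ren)
  node 45: 1 child(ren)
  node 39: 0 child(ren)
Matching nodes: [20, 7, 21, 24, 25, 45]
Count of internal (non-leaf) nodes: 6


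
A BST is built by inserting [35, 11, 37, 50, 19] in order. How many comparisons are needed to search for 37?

Search path for 37: 35 -> 37
Found: True
Comparisons: 2


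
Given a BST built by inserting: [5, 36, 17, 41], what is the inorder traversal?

Tree insertion order: [5, 36, 17, 41]
Tree (level-order array): [5, None, 36, 17, 41]
Inorder traversal: [5, 17, 36, 41]


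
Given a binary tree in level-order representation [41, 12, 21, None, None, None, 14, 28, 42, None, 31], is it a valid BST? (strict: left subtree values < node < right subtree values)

Level-order array: [41, 12, 21, None, None, None, 14, 28, 42, None, 31]
Validate using subtree bounds (lo, hi): at each node, require lo < value < hi,
then recurse left with hi=value and right with lo=value.
Preorder trace (stopping at first violation):
  at node 41 with bounds (-inf, +inf): OK
  at node 12 with bounds (-inf, 41): OK
  at node 21 with bounds (41, +inf): VIOLATION
Node 21 violates its bound: not (41 < 21 < +inf).
Result: Not a valid BST


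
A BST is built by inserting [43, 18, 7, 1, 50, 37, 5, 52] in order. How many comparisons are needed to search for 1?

Search path for 1: 43 -> 18 -> 7 -> 1
Found: True
Comparisons: 4


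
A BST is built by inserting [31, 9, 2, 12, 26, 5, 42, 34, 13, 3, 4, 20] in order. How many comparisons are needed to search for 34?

Search path for 34: 31 -> 42 -> 34
Found: True
Comparisons: 3


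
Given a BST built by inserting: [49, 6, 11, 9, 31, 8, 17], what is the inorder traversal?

Tree insertion order: [49, 6, 11, 9, 31, 8, 17]
Tree (level-order array): [49, 6, None, None, 11, 9, 31, 8, None, 17]
Inorder traversal: [6, 8, 9, 11, 17, 31, 49]


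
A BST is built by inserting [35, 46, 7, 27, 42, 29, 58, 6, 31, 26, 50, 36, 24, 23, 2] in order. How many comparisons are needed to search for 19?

Search path for 19: 35 -> 7 -> 27 -> 26 -> 24 -> 23
Found: False
Comparisons: 6


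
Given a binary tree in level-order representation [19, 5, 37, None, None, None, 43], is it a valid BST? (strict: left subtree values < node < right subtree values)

Level-order array: [19, 5, 37, None, None, None, 43]
Validate using subtree bounds (lo, hi): at each node, require lo < value < hi,
then recurse left with hi=value and right with lo=value.
Preorder trace (stopping at first violation):
  at node 19 with bounds (-inf, +inf): OK
  at node 5 with bounds (-inf, 19): OK
  at node 37 with bounds (19, +inf): OK
  at node 43 with bounds (37, +inf): OK
No violation found at any node.
Result: Valid BST


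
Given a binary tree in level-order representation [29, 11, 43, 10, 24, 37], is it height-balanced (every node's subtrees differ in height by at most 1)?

Tree (level-order array): [29, 11, 43, 10, 24, 37]
Definition: a tree is height-balanced if, at every node, |h(left) - h(right)| <= 1 (empty subtree has height -1).
Bottom-up per-node check:
  node 10: h_left=-1, h_right=-1, diff=0 [OK], height=0
  node 24: h_left=-1, h_right=-1, diff=0 [OK], height=0
  node 11: h_left=0, h_right=0, diff=0 [OK], height=1
  node 37: h_left=-1, h_right=-1, diff=0 [OK], height=0
  node 43: h_left=0, h_right=-1, diff=1 [OK], height=1
  node 29: h_left=1, h_right=1, diff=0 [OK], height=2
All nodes satisfy the balance condition.
Result: Balanced


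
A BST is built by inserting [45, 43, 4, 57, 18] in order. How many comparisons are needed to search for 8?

Search path for 8: 45 -> 43 -> 4 -> 18
Found: False
Comparisons: 4


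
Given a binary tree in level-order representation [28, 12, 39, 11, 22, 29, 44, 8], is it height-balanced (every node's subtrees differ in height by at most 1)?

Tree (level-order array): [28, 12, 39, 11, 22, 29, 44, 8]
Definition: a tree is height-balanced if, at every node, |h(left) - h(right)| <= 1 (empty subtree has height -1).
Bottom-up per-node check:
  node 8: h_left=-1, h_right=-1, diff=0 [OK], height=0
  node 11: h_left=0, h_right=-1, diff=1 [OK], height=1
  node 22: h_left=-1, h_right=-1, diff=0 [OK], height=0
  node 12: h_left=1, h_right=0, diff=1 [OK], height=2
  node 29: h_left=-1, h_right=-1, diff=0 [OK], height=0
  node 44: h_left=-1, h_right=-1, diff=0 [OK], height=0
  node 39: h_left=0, h_right=0, diff=0 [OK], height=1
  node 28: h_left=2, h_right=1, diff=1 [OK], height=3
All nodes satisfy the balance condition.
Result: Balanced


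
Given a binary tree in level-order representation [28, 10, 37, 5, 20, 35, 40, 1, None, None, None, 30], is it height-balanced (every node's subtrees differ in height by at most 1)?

Tree (level-order array): [28, 10, 37, 5, 20, 35, 40, 1, None, None, None, 30]
Definition: a tree is height-balanced if, at every node, |h(left) - h(right)| <= 1 (empty subtree has height -1).
Bottom-up per-node check:
  node 1: h_left=-1, h_right=-1, diff=0 [OK], height=0
  node 5: h_left=0, h_right=-1, diff=1 [OK], height=1
  node 20: h_left=-1, h_right=-1, diff=0 [OK], height=0
  node 10: h_left=1, h_right=0, diff=1 [OK], height=2
  node 30: h_left=-1, h_right=-1, diff=0 [OK], height=0
  node 35: h_left=0, h_right=-1, diff=1 [OK], height=1
  node 40: h_left=-1, h_right=-1, diff=0 [OK], height=0
  node 37: h_left=1, h_right=0, diff=1 [OK], height=2
  node 28: h_left=2, h_right=2, diff=0 [OK], height=3
All nodes satisfy the balance condition.
Result: Balanced


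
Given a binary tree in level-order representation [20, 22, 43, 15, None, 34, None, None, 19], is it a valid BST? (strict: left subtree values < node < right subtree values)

Level-order array: [20, 22, 43, 15, None, 34, None, None, 19]
Validate using subtree bounds (lo, hi): at each node, require lo < value < hi,
then recurse left with hi=value and right with lo=value.
Preorder trace (stopping at first violation):
  at node 20 with bounds (-inf, +inf): OK
  at node 22 with bounds (-inf, 20): VIOLATION
Node 22 violates its bound: not (-inf < 22 < 20).
Result: Not a valid BST


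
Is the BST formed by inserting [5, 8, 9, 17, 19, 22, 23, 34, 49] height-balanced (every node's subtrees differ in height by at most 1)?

Tree (level-order array): [5, None, 8, None, 9, None, 17, None, 19, None, 22, None, 23, None, 34, None, 49]
Definition: a tree is height-balanced if, at every node, |h(left) - h(right)| <= 1 (empty subtree has height -1).
Bottom-up per-node check:
  node 49: h_left=-1, h_right=-1, diff=0 [OK], height=0
  node 34: h_left=-1, h_right=0, diff=1 [OK], height=1
  node 23: h_left=-1, h_right=1, diff=2 [FAIL (|-1-1|=2 > 1)], height=2
  node 22: h_left=-1, h_right=2, diff=3 [FAIL (|-1-2|=3 > 1)], height=3
  node 19: h_left=-1, h_right=3, diff=4 [FAIL (|-1-3|=4 > 1)], height=4
  node 17: h_left=-1, h_right=4, diff=5 [FAIL (|-1-4|=5 > 1)], height=5
  node 9: h_left=-1, h_right=5, diff=6 [FAIL (|-1-5|=6 > 1)], height=6
  node 8: h_left=-1, h_right=6, diff=7 [FAIL (|-1-6|=7 > 1)], height=7
  node 5: h_left=-1, h_right=7, diff=8 [FAIL (|-1-7|=8 > 1)], height=8
Node 23 violates the condition: |-1 - 1| = 2 > 1.
Result: Not balanced


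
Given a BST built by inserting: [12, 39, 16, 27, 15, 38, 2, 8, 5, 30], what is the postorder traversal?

Tree insertion order: [12, 39, 16, 27, 15, 38, 2, 8, 5, 30]
Tree (level-order array): [12, 2, 39, None, 8, 16, None, 5, None, 15, 27, None, None, None, None, None, 38, 30]
Postorder traversal: [5, 8, 2, 15, 30, 38, 27, 16, 39, 12]


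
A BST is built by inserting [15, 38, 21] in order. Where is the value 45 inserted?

Starting tree (level order): [15, None, 38, 21]
Insertion path: 15 -> 38
Result: insert 45 as right child of 38
Final tree (level order): [15, None, 38, 21, 45]


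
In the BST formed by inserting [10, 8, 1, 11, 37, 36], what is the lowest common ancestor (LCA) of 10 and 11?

Tree insertion order: [10, 8, 1, 11, 37, 36]
Tree (level-order array): [10, 8, 11, 1, None, None, 37, None, None, 36]
In a BST, the LCA of p=10, q=11 is the first node v on the
root-to-leaf path with p <= v <= q (go left if both < v, right if both > v).
Walk from root:
  at 10: 10 <= 10 <= 11, this is the LCA
LCA = 10


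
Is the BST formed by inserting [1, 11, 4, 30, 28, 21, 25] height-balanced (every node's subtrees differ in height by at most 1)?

Tree (level-order array): [1, None, 11, 4, 30, None, None, 28, None, 21, None, None, 25]
Definition: a tree is height-balanced if, at every node, |h(left) - h(right)| <= 1 (empty subtree has height -1).
Bottom-up per-node check:
  node 4: h_left=-1, h_right=-1, diff=0 [OK], height=0
  node 25: h_left=-1, h_right=-1, diff=0 [OK], height=0
  node 21: h_left=-1, h_right=0, diff=1 [OK], height=1
  node 28: h_left=1, h_right=-1, diff=2 [FAIL (|1--1|=2 > 1)], height=2
  node 30: h_left=2, h_right=-1, diff=3 [FAIL (|2--1|=3 > 1)], height=3
  node 11: h_left=0, h_right=3, diff=3 [FAIL (|0-3|=3 > 1)], height=4
  node 1: h_left=-1, h_right=4, diff=5 [FAIL (|-1-4|=5 > 1)], height=5
Node 28 violates the condition: |1 - -1| = 2 > 1.
Result: Not balanced


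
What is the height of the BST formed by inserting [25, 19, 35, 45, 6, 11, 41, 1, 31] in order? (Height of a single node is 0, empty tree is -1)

Insertion order: [25, 19, 35, 45, 6, 11, 41, 1, 31]
Tree (level-order array): [25, 19, 35, 6, None, 31, 45, 1, 11, None, None, 41]
Compute height bottom-up (empty subtree = -1):
  height(1) = 1 + max(-1, -1) = 0
  height(11) = 1 + max(-1, -1) = 0
  height(6) = 1 + max(0, 0) = 1
  height(19) = 1 + max(1, -1) = 2
  height(31) = 1 + max(-1, -1) = 0
  height(41) = 1 + max(-1, -1) = 0
  height(45) = 1 + max(0, -1) = 1
  height(35) = 1 + max(0, 1) = 2
  height(25) = 1 + max(2, 2) = 3
Height = 3


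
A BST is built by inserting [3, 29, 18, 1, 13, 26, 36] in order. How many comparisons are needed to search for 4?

Search path for 4: 3 -> 29 -> 18 -> 13
Found: False
Comparisons: 4


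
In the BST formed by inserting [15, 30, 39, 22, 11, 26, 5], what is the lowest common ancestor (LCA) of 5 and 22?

Tree insertion order: [15, 30, 39, 22, 11, 26, 5]
Tree (level-order array): [15, 11, 30, 5, None, 22, 39, None, None, None, 26]
In a BST, the LCA of p=5, q=22 is the first node v on the
root-to-leaf path with p <= v <= q (go left if both < v, right if both > v).
Walk from root:
  at 15: 5 <= 15 <= 22, this is the LCA
LCA = 15


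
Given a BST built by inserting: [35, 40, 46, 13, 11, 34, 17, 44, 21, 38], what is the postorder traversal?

Tree insertion order: [35, 40, 46, 13, 11, 34, 17, 44, 21, 38]
Tree (level-order array): [35, 13, 40, 11, 34, 38, 46, None, None, 17, None, None, None, 44, None, None, 21]
Postorder traversal: [11, 21, 17, 34, 13, 38, 44, 46, 40, 35]


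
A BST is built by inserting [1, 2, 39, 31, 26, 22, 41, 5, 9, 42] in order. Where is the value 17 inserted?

Starting tree (level order): [1, None, 2, None, 39, 31, 41, 26, None, None, 42, 22, None, None, None, 5, None, None, 9]
Insertion path: 1 -> 2 -> 39 -> 31 -> 26 -> 22 -> 5 -> 9
Result: insert 17 as right child of 9
Final tree (level order): [1, None, 2, None, 39, 31, 41, 26, None, None, 42, 22, None, None, None, 5, None, None, 9, None, 17]


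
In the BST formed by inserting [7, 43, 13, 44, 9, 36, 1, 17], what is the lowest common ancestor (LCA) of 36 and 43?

Tree insertion order: [7, 43, 13, 44, 9, 36, 1, 17]
Tree (level-order array): [7, 1, 43, None, None, 13, 44, 9, 36, None, None, None, None, 17]
In a BST, the LCA of p=36, q=43 is the first node v on the
root-to-leaf path with p <= v <= q (go left if both < v, right if both > v).
Walk from root:
  at 7: both 36 and 43 > 7, go right
  at 43: 36 <= 43 <= 43, this is the LCA
LCA = 43


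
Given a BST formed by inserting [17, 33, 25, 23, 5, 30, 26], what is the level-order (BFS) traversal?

Tree insertion order: [17, 33, 25, 23, 5, 30, 26]
Tree (level-order array): [17, 5, 33, None, None, 25, None, 23, 30, None, None, 26]
BFS from the root, enqueuing left then right child of each popped node:
  queue [17] -> pop 17, enqueue [5, 33], visited so far: [17]
  queue [5, 33] -> pop 5, enqueue [none], visited so far: [17, 5]
  queue [33] -> pop 33, enqueue [25], visited so far: [17, 5, 33]
  queue [25] -> pop 25, enqueue [23, 30], visited so far: [17, 5, 33, 25]
  queue [23, 30] -> pop 23, enqueue [none], visited so far: [17, 5, 33, 25, 23]
  queue [30] -> pop 30, enqueue [26], visited so far: [17, 5, 33, 25, 23, 30]
  queue [26] -> pop 26, enqueue [none], visited so far: [17, 5, 33, 25, 23, 30, 26]
Result: [17, 5, 33, 25, 23, 30, 26]


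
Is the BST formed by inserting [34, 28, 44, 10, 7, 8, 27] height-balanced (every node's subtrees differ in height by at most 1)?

Tree (level-order array): [34, 28, 44, 10, None, None, None, 7, 27, None, 8]
Definition: a tree is height-balanced if, at every node, |h(left) - h(right)| <= 1 (empty subtree has height -1).
Bottom-up per-node check:
  node 8: h_left=-1, h_right=-1, diff=0 [OK], height=0
  node 7: h_left=-1, h_right=0, diff=1 [OK], height=1
  node 27: h_left=-1, h_right=-1, diff=0 [OK], height=0
  node 10: h_left=1, h_right=0, diff=1 [OK], height=2
  node 28: h_left=2, h_right=-1, diff=3 [FAIL (|2--1|=3 > 1)], height=3
  node 44: h_left=-1, h_right=-1, diff=0 [OK], height=0
  node 34: h_left=3, h_right=0, diff=3 [FAIL (|3-0|=3 > 1)], height=4
Node 28 violates the condition: |2 - -1| = 3 > 1.
Result: Not balanced


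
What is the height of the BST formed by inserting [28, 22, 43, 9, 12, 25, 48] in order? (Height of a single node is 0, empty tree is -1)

Insertion order: [28, 22, 43, 9, 12, 25, 48]
Tree (level-order array): [28, 22, 43, 9, 25, None, 48, None, 12]
Compute height bottom-up (empty subtree = -1):
  height(12) = 1 + max(-1, -1) = 0
  height(9) = 1 + max(-1, 0) = 1
  height(25) = 1 + max(-1, -1) = 0
  height(22) = 1 + max(1, 0) = 2
  height(48) = 1 + max(-1, -1) = 0
  height(43) = 1 + max(-1, 0) = 1
  height(28) = 1 + max(2, 1) = 3
Height = 3


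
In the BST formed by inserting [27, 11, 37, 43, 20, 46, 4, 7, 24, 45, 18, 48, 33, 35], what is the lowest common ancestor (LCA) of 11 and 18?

Tree insertion order: [27, 11, 37, 43, 20, 46, 4, 7, 24, 45, 18, 48, 33, 35]
Tree (level-order array): [27, 11, 37, 4, 20, 33, 43, None, 7, 18, 24, None, 35, None, 46, None, None, None, None, None, None, None, None, 45, 48]
In a BST, the LCA of p=11, q=18 is the first node v on the
root-to-leaf path with p <= v <= q (go left if both < v, right if both > v).
Walk from root:
  at 27: both 11 and 18 < 27, go left
  at 11: 11 <= 11 <= 18, this is the LCA
LCA = 11


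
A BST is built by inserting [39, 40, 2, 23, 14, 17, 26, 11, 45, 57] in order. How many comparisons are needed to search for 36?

Search path for 36: 39 -> 2 -> 23 -> 26
Found: False
Comparisons: 4


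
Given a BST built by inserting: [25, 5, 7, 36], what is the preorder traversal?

Tree insertion order: [25, 5, 7, 36]
Tree (level-order array): [25, 5, 36, None, 7]
Preorder traversal: [25, 5, 7, 36]


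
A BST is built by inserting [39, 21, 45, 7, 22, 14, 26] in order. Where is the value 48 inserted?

Starting tree (level order): [39, 21, 45, 7, 22, None, None, None, 14, None, 26]
Insertion path: 39 -> 45
Result: insert 48 as right child of 45
Final tree (level order): [39, 21, 45, 7, 22, None, 48, None, 14, None, 26]


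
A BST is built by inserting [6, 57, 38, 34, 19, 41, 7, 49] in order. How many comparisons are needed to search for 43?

Search path for 43: 6 -> 57 -> 38 -> 41 -> 49
Found: False
Comparisons: 5


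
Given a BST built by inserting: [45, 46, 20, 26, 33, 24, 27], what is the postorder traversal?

Tree insertion order: [45, 46, 20, 26, 33, 24, 27]
Tree (level-order array): [45, 20, 46, None, 26, None, None, 24, 33, None, None, 27]
Postorder traversal: [24, 27, 33, 26, 20, 46, 45]


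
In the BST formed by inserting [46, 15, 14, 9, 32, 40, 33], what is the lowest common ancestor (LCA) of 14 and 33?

Tree insertion order: [46, 15, 14, 9, 32, 40, 33]
Tree (level-order array): [46, 15, None, 14, 32, 9, None, None, 40, None, None, 33]
In a BST, the LCA of p=14, q=33 is the first node v on the
root-to-leaf path with p <= v <= q (go left if both < v, right if both > v).
Walk from root:
  at 46: both 14 and 33 < 46, go left
  at 15: 14 <= 15 <= 33, this is the LCA
LCA = 15


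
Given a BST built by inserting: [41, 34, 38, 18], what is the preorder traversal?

Tree insertion order: [41, 34, 38, 18]
Tree (level-order array): [41, 34, None, 18, 38]
Preorder traversal: [41, 34, 18, 38]


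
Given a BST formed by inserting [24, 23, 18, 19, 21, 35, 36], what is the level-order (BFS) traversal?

Tree insertion order: [24, 23, 18, 19, 21, 35, 36]
Tree (level-order array): [24, 23, 35, 18, None, None, 36, None, 19, None, None, None, 21]
BFS from the root, enqueuing left then right child of each popped node:
  queue [24] -> pop 24, enqueue [23, 35], visited so far: [24]
  queue [23, 35] -> pop 23, enqueue [18], visited so far: [24, 23]
  queue [35, 18] -> pop 35, enqueue [36], visited so far: [24, 23, 35]
  queue [18, 36] -> pop 18, enqueue [19], visited so far: [24, 23, 35, 18]
  queue [36, 19] -> pop 36, enqueue [none], visited so far: [24, 23, 35, 18, 36]
  queue [19] -> pop 19, enqueue [21], visited so far: [24, 23, 35, 18, 36, 19]
  queue [21] -> pop 21, enqueue [none], visited so far: [24, 23, 35, 18, 36, 19, 21]
Result: [24, 23, 35, 18, 36, 19, 21]


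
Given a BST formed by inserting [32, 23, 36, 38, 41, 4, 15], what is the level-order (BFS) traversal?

Tree insertion order: [32, 23, 36, 38, 41, 4, 15]
Tree (level-order array): [32, 23, 36, 4, None, None, 38, None, 15, None, 41]
BFS from the root, enqueuing left then right child of each popped node:
  queue [32] -> pop 32, enqueue [23, 36], visited so far: [32]
  queue [23, 36] -> pop 23, enqueue [4], visited so far: [32, 23]
  queue [36, 4] -> pop 36, enqueue [38], visited so far: [32, 23, 36]
  queue [4, 38] -> pop 4, enqueue [15], visited so far: [32, 23, 36, 4]
  queue [38, 15] -> pop 38, enqueue [41], visited so far: [32, 23, 36, 4, 38]
  queue [15, 41] -> pop 15, enqueue [none], visited so far: [32, 23, 36, 4, 38, 15]
  queue [41] -> pop 41, enqueue [none], visited so far: [32, 23, 36, 4, 38, 15, 41]
Result: [32, 23, 36, 4, 38, 15, 41]


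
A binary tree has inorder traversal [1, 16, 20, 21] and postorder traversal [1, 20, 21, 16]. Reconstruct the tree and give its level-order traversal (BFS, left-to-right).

Inorder:   [1, 16, 20, 21]
Postorder: [1, 20, 21, 16]
Algorithm: postorder visits root last, so walk postorder right-to-left;
each value is the root of the current inorder slice — split it at that
value, recurse on the right subtree first, then the left.
Recursive splits:
  root=16; inorder splits into left=[1], right=[20, 21]
  root=21; inorder splits into left=[20], right=[]
  root=20; inorder splits into left=[], right=[]
  root=1; inorder splits into left=[], right=[]
Reconstructed level-order: [16, 1, 21, 20]


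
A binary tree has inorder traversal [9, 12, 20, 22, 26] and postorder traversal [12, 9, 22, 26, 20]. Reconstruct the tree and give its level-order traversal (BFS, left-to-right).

Inorder:   [9, 12, 20, 22, 26]
Postorder: [12, 9, 22, 26, 20]
Algorithm: postorder visits root last, so walk postorder right-to-left;
each value is the root of the current inorder slice — split it at that
value, recurse on the right subtree first, then the left.
Recursive splits:
  root=20; inorder splits into left=[9, 12], right=[22, 26]
  root=26; inorder splits into left=[22], right=[]
  root=22; inorder splits into left=[], right=[]
  root=9; inorder splits into left=[], right=[12]
  root=12; inorder splits into left=[], right=[]
Reconstructed level-order: [20, 9, 26, 12, 22]


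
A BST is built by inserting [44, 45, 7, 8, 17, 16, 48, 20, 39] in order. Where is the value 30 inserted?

Starting tree (level order): [44, 7, 45, None, 8, None, 48, None, 17, None, None, 16, 20, None, None, None, 39]
Insertion path: 44 -> 7 -> 8 -> 17 -> 20 -> 39
Result: insert 30 as left child of 39
Final tree (level order): [44, 7, 45, None, 8, None, 48, None, 17, None, None, 16, 20, None, None, None, 39, 30]


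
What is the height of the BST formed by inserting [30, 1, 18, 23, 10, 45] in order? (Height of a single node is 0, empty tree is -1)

Insertion order: [30, 1, 18, 23, 10, 45]
Tree (level-order array): [30, 1, 45, None, 18, None, None, 10, 23]
Compute height bottom-up (empty subtree = -1):
  height(10) = 1 + max(-1, -1) = 0
  height(23) = 1 + max(-1, -1) = 0
  height(18) = 1 + max(0, 0) = 1
  height(1) = 1 + max(-1, 1) = 2
  height(45) = 1 + max(-1, -1) = 0
  height(30) = 1 + max(2, 0) = 3
Height = 3


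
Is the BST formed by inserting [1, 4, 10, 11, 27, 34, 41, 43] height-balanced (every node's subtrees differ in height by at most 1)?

Tree (level-order array): [1, None, 4, None, 10, None, 11, None, 27, None, 34, None, 41, None, 43]
Definition: a tree is height-balanced if, at every node, |h(left) - h(right)| <= 1 (empty subtree has height -1).
Bottom-up per-node check:
  node 43: h_left=-1, h_right=-1, diff=0 [OK], height=0
  node 41: h_left=-1, h_right=0, diff=1 [OK], height=1
  node 34: h_left=-1, h_right=1, diff=2 [FAIL (|-1-1|=2 > 1)], height=2
  node 27: h_left=-1, h_right=2, diff=3 [FAIL (|-1-2|=3 > 1)], height=3
  node 11: h_left=-1, h_right=3, diff=4 [FAIL (|-1-3|=4 > 1)], height=4
  node 10: h_left=-1, h_right=4, diff=5 [FAIL (|-1-4|=5 > 1)], height=5
  node 4: h_left=-1, h_right=5, diff=6 [FAIL (|-1-5|=6 > 1)], height=6
  node 1: h_left=-1, h_right=6, diff=7 [FAIL (|-1-6|=7 > 1)], height=7
Node 34 violates the condition: |-1 - 1| = 2 > 1.
Result: Not balanced


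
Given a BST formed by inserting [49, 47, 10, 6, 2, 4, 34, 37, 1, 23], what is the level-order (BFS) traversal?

Tree insertion order: [49, 47, 10, 6, 2, 4, 34, 37, 1, 23]
Tree (level-order array): [49, 47, None, 10, None, 6, 34, 2, None, 23, 37, 1, 4]
BFS from the root, enqueuing left then right child of each popped node:
  queue [49] -> pop 49, enqueue [47], visited so far: [49]
  queue [47] -> pop 47, enqueue [10], visited so far: [49, 47]
  queue [10] -> pop 10, enqueue [6, 34], visited so far: [49, 47, 10]
  queue [6, 34] -> pop 6, enqueue [2], visited so far: [49, 47, 10, 6]
  queue [34, 2] -> pop 34, enqueue [23, 37], visited so far: [49, 47, 10, 6, 34]
  queue [2, 23, 37] -> pop 2, enqueue [1, 4], visited so far: [49, 47, 10, 6, 34, 2]
  queue [23, 37, 1, 4] -> pop 23, enqueue [none], visited so far: [49, 47, 10, 6, 34, 2, 23]
  queue [37, 1, 4] -> pop 37, enqueue [none], visited so far: [49, 47, 10, 6, 34, 2, 23, 37]
  queue [1, 4] -> pop 1, enqueue [none], visited so far: [49, 47, 10, 6, 34, 2, 23, 37, 1]
  queue [4] -> pop 4, enqueue [none], visited so far: [49, 47, 10, 6, 34, 2, 23, 37, 1, 4]
Result: [49, 47, 10, 6, 34, 2, 23, 37, 1, 4]


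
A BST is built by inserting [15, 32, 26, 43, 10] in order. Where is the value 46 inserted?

Starting tree (level order): [15, 10, 32, None, None, 26, 43]
Insertion path: 15 -> 32 -> 43
Result: insert 46 as right child of 43
Final tree (level order): [15, 10, 32, None, None, 26, 43, None, None, None, 46]


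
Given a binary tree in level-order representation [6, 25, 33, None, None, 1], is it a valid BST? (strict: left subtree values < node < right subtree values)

Level-order array: [6, 25, 33, None, None, 1]
Validate using subtree bounds (lo, hi): at each node, require lo < value < hi,
then recurse left with hi=value and right with lo=value.
Preorder trace (stopping at first violation):
  at node 6 with bounds (-inf, +inf): OK
  at node 25 with bounds (-inf, 6): VIOLATION
Node 25 violates its bound: not (-inf < 25 < 6).
Result: Not a valid BST


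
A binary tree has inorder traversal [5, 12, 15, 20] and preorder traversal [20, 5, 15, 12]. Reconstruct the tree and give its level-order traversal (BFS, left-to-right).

Inorder:  [5, 12, 15, 20]
Preorder: [20, 5, 15, 12]
Algorithm: preorder visits root first, so consume preorder in order;
for each root, split the current inorder slice at that value into
left-subtree inorder and right-subtree inorder, then recurse.
Recursive splits:
  root=20; inorder splits into left=[5, 12, 15], right=[]
  root=5; inorder splits into left=[], right=[12, 15]
  root=15; inorder splits into left=[12], right=[]
  root=12; inorder splits into left=[], right=[]
Reconstructed level-order: [20, 5, 15, 12]


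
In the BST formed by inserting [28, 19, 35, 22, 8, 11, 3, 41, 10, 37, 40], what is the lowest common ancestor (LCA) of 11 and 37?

Tree insertion order: [28, 19, 35, 22, 8, 11, 3, 41, 10, 37, 40]
Tree (level-order array): [28, 19, 35, 8, 22, None, 41, 3, 11, None, None, 37, None, None, None, 10, None, None, 40]
In a BST, the LCA of p=11, q=37 is the first node v on the
root-to-leaf path with p <= v <= q (go left if both < v, right if both > v).
Walk from root:
  at 28: 11 <= 28 <= 37, this is the LCA
LCA = 28


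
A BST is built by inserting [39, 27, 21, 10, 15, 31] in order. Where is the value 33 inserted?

Starting tree (level order): [39, 27, None, 21, 31, 10, None, None, None, None, 15]
Insertion path: 39 -> 27 -> 31
Result: insert 33 as right child of 31
Final tree (level order): [39, 27, None, 21, 31, 10, None, None, 33, None, 15]


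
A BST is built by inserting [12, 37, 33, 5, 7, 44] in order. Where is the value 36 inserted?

Starting tree (level order): [12, 5, 37, None, 7, 33, 44]
Insertion path: 12 -> 37 -> 33
Result: insert 36 as right child of 33
Final tree (level order): [12, 5, 37, None, 7, 33, 44, None, None, None, 36]


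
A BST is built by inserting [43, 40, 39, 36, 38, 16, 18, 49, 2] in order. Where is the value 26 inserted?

Starting tree (level order): [43, 40, 49, 39, None, None, None, 36, None, 16, 38, 2, 18]
Insertion path: 43 -> 40 -> 39 -> 36 -> 16 -> 18
Result: insert 26 as right child of 18
Final tree (level order): [43, 40, 49, 39, None, None, None, 36, None, 16, 38, 2, 18, None, None, None, None, None, 26]


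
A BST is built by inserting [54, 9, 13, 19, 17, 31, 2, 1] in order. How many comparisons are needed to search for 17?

Search path for 17: 54 -> 9 -> 13 -> 19 -> 17
Found: True
Comparisons: 5


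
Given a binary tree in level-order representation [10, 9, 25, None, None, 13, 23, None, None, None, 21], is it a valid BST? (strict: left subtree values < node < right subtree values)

Level-order array: [10, 9, 25, None, None, 13, 23, None, None, None, 21]
Validate using subtree bounds (lo, hi): at each node, require lo < value < hi,
then recurse left with hi=value and right with lo=value.
Preorder trace (stopping at first violation):
  at node 10 with bounds (-inf, +inf): OK
  at node 9 with bounds (-inf, 10): OK
  at node 25 with bounds (10, +inf): OK
  at node 13 with bounds (10, 25): OK
  at node 23 with bounds (25, +inf): VIOLATION
Node 23 violates its bound: not (25 < 23 < +inf).
Result: Not a valid BST


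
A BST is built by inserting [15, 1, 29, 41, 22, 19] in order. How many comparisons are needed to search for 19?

Search path for 19: 15 -> 29 -> 22 -> 19
Found: True
Comparisons: 4


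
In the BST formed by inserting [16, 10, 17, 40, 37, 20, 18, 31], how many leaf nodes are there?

Tree built from: [16, 10, 17, 40, 37, 20, 18, 31]
Tree (level-order array): [16, 10, 17, None, None, None, 40, 37, None, 20, None, 18, 31]
Rule: A leaf has 0 children.
Per-node child counts:
  node 16: 2 child(ren)
  node 10: 0 child(ren)
  node 17: 1 child(ren)
  node 40: 1 child(ren)
  node 37: 1 child(ren)
  node 20: 2 child(ren)
  node 18: 0 child(ren)
  node 31: 0 child(ren)
Matching nodes: [10, 18, 31]
Count of leaf nodes: 3


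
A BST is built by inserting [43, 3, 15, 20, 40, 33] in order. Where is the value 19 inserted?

Starting tree (level order): [43, 3, None, None, 15, None, 20, None, 40, 33]
Insertion path: 43 -> 3 -> 15 -> 20
Result: insert 19 as left child of 20
Final tree (level order): [43, 3, None, None, 15, None, 20, 19, 40, None, None, 33]


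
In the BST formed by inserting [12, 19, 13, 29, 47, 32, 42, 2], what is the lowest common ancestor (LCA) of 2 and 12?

Tree insertion order: [12, 19, 13, 29, 47, 32, 42, 2]
Tree (level-order array): [12, 2, 19, None, None, 13, 29, None, None, None, 47, 32, None, None, 42]
In a BST, the LCA of p=2, q=12 is the first node v on the
root-to-leaf path with p <= v <= q (go left if both < v, right if both > v).
Walk from root:
  at 12: 2 <= 12 <= 12, this is the LCA
LCA = 12


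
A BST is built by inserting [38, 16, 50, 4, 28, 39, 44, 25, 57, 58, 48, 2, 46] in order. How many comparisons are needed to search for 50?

Search path for 50: 38 -> 50
Found: True
Comparisons: 2


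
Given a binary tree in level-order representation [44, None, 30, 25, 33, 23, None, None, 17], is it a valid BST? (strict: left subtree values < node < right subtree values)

Level-order array: [44, None, 30, 25, 33, 23, None, None, 17]
Validate using subtree bounds (lo, hi): at each node, require lo < value < hi,
then recurse left with hi=value and right with lo=value.
Preorder trace (stopping at first violation):
  at node 44 with bounds (-inf, +inf): OK
  at node 30 with bounds (44, +inf): VIOLATION
Node 30 violates its bound: not (44 < 30 < +inf).
Result: Not a valid BST


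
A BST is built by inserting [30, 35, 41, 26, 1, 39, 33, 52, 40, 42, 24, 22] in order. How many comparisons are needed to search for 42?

Search path for 42: 30 -> 35 -> 41 -> 52 -> 42
Found: True
Comparisons: 5


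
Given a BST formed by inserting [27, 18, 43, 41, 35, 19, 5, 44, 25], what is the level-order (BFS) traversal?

Tree insertion order: [27, 18, 43, 41, 35, 19, 5, 44, 25]
Tree (level-order array): [27, 18, 43, 5, 19, 41, 44, None, None, None, 25, 35]
BFS from the root, enqueuing left then right child of each popped node:
  queue [27] -> pop 27, enqueue [18, 43], visited so far: [27]
  queue [18, 43] -> pop 18, enqueue [5, 19], visited so far: [27, 18]
  queue [43, 5, 19] -> pop 43, enqueue [41, 44], visited so far: [27, 18, 43]
  queue [5, 19, 41, 44] -> pop 5, enqueue [none], visited so far: [27, 18, 43, 5]
  queue [19, 41, 44] -> pop 19, enqueue [25], visited so far: [27, 18, 43, 5, 19]
  queue [41, 44, 25] -> pop 41, enqueue [35], visited so far: [27, 18, 43, 5, 19, 41]
  queue [44, 25, 35] -> pop 44, enqueue [none], visited so far: [27, 18, 43, 5, 19, 41, 44]
  queue [25, 35] -> pop 25, enqueue [none], visited so far: [27, 18, 43, 5, 19, 41, 44, 25]
  queue [35] -> pop 35, enqueue [none], visited so far: [27, 18, 43, 5, 19, 41, 44, 25, 35]
Result: [27, 18, 43, 5, 19, 41, 44, 25, 35]


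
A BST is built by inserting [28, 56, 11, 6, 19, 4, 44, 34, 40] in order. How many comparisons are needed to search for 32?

Search path for 32: 28 -> 56 -> 44 -> 34
Found: False
Comparisons: 4


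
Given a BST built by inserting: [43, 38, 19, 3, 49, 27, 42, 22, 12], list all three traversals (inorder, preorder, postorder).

Tree insertion order: [43, 38, 19, 3, 49, 27, 42, 22, 12]
Tree (level-order array): [43, 38, 49, 19, 42, None, None, 3, 27, None, None, None, 12, 22]
Inorder (L, root, R): [3, 12, 19, 22, 27, 38, 42, 43, 49]
Preorder (root, L, R): [43, 38, 19, 3, 12, 27, 22, 42, 49]
Postorder (L, R, root): [12, 3, 22, 27, 19, 42, 38, 49, 43]


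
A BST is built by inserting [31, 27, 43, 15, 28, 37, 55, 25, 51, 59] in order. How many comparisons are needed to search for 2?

Search path for 2: 31 -> 27 -> 15
Found: False
Comparisons: 3


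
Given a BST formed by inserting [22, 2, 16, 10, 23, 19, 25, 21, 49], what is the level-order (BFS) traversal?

Tree insertion order: [22, 2, 16, 10, 23, 19, 25, 21, 49]
Tree (level-order array): [22, 2, 23, None, 16, None, 25, 10, 19, None, 49, None, None, None, 21]
BFS from the root, enqueuing left then right child of each popped node:
  queue [22] -> pop 22, enqueue [2, 23], visited so far: [22]
  queue [2, 23] -> pop 2, enqueue [16], visited so far: [22, 2]
  queue [23, 16] -> pop 23, enqueue [25], visited so far: [22, 2, 23]
  queue [16, 25] -> pop 16, enqueue [10, 19], visited so far: [22, 2, 23, 16]
  queue [25, 10, 19] -> pop 25, enqueue [49], visited so far: [22, 2, 23, 16, 25]
  queue [10, 19, 49] -> pop 10, enqueue [none], visited so far: [22, 2, 23, 16, 25, 10]
  queue [19, 49] -> pop 19, enqueue [21], visited so far: [22, 2, 23, 16, 25, 10, 19]
  queue [49, 21] -> pop 49, enqueue [none], visited so far: [22, 2, 23, 16, 25, 10, 19, 49]
  queue [21] -> pop 21, enqueue [none], visited so far: [22, 2, 23, 16, 25, 10, 19, 49, 21]
Result: [22, 2, 23, 16, 25, 10, 19, 49, 21]


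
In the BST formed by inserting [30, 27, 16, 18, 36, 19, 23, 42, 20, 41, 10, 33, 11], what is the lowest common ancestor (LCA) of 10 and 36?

Tree insertion order: [30, 27, 16, 18, 36, 19, 23, 42, 20, 41, 10, 33, 11]
Tree (level-order array): [30, 27, 36, 16, None, 33, 42, 10, 18, None, None, 41, None, None, 11, None, 19, None, None, None, None, None, 23, 20]
In a BST, the LCA of p=10, q=36 is the first node v on the
root-to-leaf path with p <= v <= q (go left if both < v, right if both > v).
Walk from root:
  at 30: 10 <= 30 <= 36, this is the LCA
LCA = 30


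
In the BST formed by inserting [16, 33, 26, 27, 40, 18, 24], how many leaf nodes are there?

Tree built from: [16, 33, 26, 27, 40, 18, 24]
Tree (level-order array): [16, None, 33, 26, 40, 18, 27, None, None, None, 24]
Rule: A leaf has 0 children.
Per-node child counts:
  node 16: 1 child(ren)
  node 33: 2 child(ren)
  node 26: 2 child(ren)
  node 18: 1 child(ren)
  node 24: 0 child(ren)
  node 27: 0 child(ren)
  node 40: 0 child(ren)
Matching nodes: [24, 27, 40]
Count of leaf nodes: 3


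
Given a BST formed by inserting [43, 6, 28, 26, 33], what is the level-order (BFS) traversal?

Tree insertion order: [43, 6, 28, 26, 33]
Tree (level-order array): [43, 6, None, None, 28, 26, 33]
BFS from the root, enqueuing left then right child of each popped node:
  queue [43] -> pop 43, enqueue [6], visited so far: [43]
  queue [6] -> pop 6, enqueue [28], visited so far: [43, 6]
  queue [28] -> pop 28, enqueue [26, 33], visited so far: [43, 6, 28]
  queue [26, 33] -> pop 26, enqueue [none], visited so far: [43, 6, 28, 26]
  queue [33] -> pop 33, enqueue [none], visited so far: [43, 6, 28, 26, 33]
Result: [43, 6, 28, 26, 33]


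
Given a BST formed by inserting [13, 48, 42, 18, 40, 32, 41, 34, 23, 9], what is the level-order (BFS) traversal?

Tree insertion order: [13, 48, 42, 18, 40, 32, 41, 34, 23, 9]
Tree (level-order array): [13, 9, 48, None, None, 42, None, 18, None, None, 40, 32, 41, 23, 34]
BFS from the root, enqueuing left then right child of each popped node:
  queue [13] -> pop 13, enqueue [9, 48], visited so far: [13]
  queue [9, 48] -> pop 9, enqueue [none], visited so far: [13, 9]
  queue [48] -> pop 48, enqueue [42], visited so far: [13, 9, 48]
  queue [42] -> pop 42, enqueue [18], visited so far: [13, 9, 48, 42]
  queue [18] -> pop 18, enqueue [40], visited so far: [13, 9, 48, 42, 18]
  queue [40] -> pop 40, enqueue [32, 41], visited so far: [13, 9, 48, 42, 18, 40]
  queue [32, 41] -> pop 32, enqueue [23, 34], visited so far: [13, 9, 48, 42, 18, 40, 32]
  queue [41, 23, 34] -> pop 41, enqueue [none], visited so far: [13, 9, 48, 42, 18, 40, 32, 41]
  queue [23, 34] -> pop 23, enqueue [none], visited so far: [13, 9, 48, 42, 18, 40, 32, 41, 23]
  queue [34] -> pop 34, enqueue [none], visited so far: [13, 9, 48, 42, 18, 40, 32, 41, 23, 34]
Result: [13, 9, 48, 42, 18, 40, 32, 41, 23, 34]


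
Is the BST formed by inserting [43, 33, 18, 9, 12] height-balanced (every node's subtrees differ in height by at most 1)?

Tree (level-order array): [43, 33, None, 18, None, 9, None, None, 12]
Definition: a tree is height-balanced if, at every node, |h(left) - h(right)| <= 1 (empty subtree has height -1).
Bottom-up per-node check:
  node 12: h_left=-1, h_right=-1, diff=0 [OK], height=0
  node 9: h_left=-1, h_right=0, diff=1 [OK], height=1
  node 18: h_left=1, h_right=-1, diff=2 [FAIL (|1--1|=2 > 1)], height=2
  node 33: h_left=2, h_right=-1, diff=3 [FAIL (|2--1|=3 > 1)], height=3
  node 43: h_left=3, h_right=-1, diff=4 [FAIL (|3--1|=4 > 1)], height=4
Node 18 violates the condition: |1 - -1| = 2 > 1.
Result: Not balanced


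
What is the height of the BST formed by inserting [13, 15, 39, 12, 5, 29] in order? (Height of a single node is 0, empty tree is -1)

Insertion order: [13, 15, 39, 12, 5, 29]
Tree (level-order array): [13, 12, 15, 5, None, None, 39, None, None, 29]
Compute height bottom-up (empty subtree = -1):
  height(5) = 1 + max(-1, -1) = 0
  height(12) = 1 + max(0, -1) = 1
  height(29) = 1 + max(-1, -1) = 0
  height(39) = 1 + max(0, -1) = 1
  height(15) = 1 + max(-1, 1) = 2
  height(13) = 1 + max(1, 2) = 3
Height = 3


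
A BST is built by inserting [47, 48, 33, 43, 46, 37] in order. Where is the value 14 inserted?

Starting tree (level order): [47, 33, 48, None, 43, None, None, 37, 46]
Insertion path: 47 -> 33
Result: insert 14 as left child of 33
Final tree (level order): [47, 33, 48, 14, 43, None, None, None, None, 37, 46]


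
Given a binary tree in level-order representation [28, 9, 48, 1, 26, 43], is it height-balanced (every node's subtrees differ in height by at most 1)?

Tree (level-order array): [28, 9, 48, 1, 26, 43]
Definition: a tree is height-balanced if, at every node, |h(left) - h(right)| <= 1 (empty subtree has height -1).
Bottom-up per-node check:
  node 1: h_left=-1, h_right=-1, diff=0 [OK], height=0
  node 26: h_left=-1, h_right=-1, diff=0 [OK], height=0
  node 9: h_left=0, h_right=0, diff=0 [OK], height=1
  node 43: h_left=-1, h_right=-1, diff=0 [OK], height=0
  node 48: h_left=0, h_right=-1, diff=1 [OK], height=1
  node 28: h_left=1, h_right=1, diff=0 [OK], height=2
All nodes satisfy the balance condition.
Result: Balanced


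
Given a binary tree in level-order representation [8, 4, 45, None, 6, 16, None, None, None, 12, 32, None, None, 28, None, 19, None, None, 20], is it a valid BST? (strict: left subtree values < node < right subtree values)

Level-order array: [8, 4, 45, None, 6, 16, None, None, None, 12, 32, None, None, 28, None, 19, None, None, 20]
Validate using subtree bounds (lo, hi): at each node, require lo < value < hi,
then recurse left with hi=value and right with lo=value.
Preorder trace (stopping at first violation):
  at node 8 with bounds (-inf, +inf): OK
  at node 4 with bounds (-inf, 8): OK
  at node 6 with bounds (4, 8): OK
  at node 45 with bounds (8, +inf): OK
  at node 16 with bounds (8, 45): OK
  at node 12 with bounds (8, 16): OK
  at node 32 with bounds (16, 45): OK
  at node 28 with bounds (16, 32): OK
  at node 19 with bounds (16, 28): OK
  at node 20 with bounds (19, 28): OK
No violation found at any node.
Result: Valid BST


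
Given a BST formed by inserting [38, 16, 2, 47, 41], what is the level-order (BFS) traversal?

Tree insertion order: [38, 16, 2, 47, 41]
Tree (level-order array): [38, 16, 47, 2, None, 41]
BFS from the root, enqueuing left then right child of each popped node:
  queue [38] -> pop 38, enqueue [16, 47], visited so far: [38]
  queue [16, 47] -> pop 16, enqueue [2], visited so far: [38, 16]
  queue [47, 2] -> pop 47, enqueue [41], visited so far: [38, 16, 47]
  queue [2, 41] -> pop 2, enqueue [none], visited so far: [38, 16, 47, 2]
  queue [41] -> pop 41, enqueue [none], visited so far: [38, 16, 47, 2, 41]
Result: [38, 16, 47, 2, 41]


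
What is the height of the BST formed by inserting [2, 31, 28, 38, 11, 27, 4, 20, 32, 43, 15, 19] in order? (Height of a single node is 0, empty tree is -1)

Insertion order: [2, 31, 28, 38, 11, 27, 4, 20, 32, 43, 15, 19]
Tree (level-order array): [2, None, 31, 28, 38, 11, None, 32, 43, 4, 27, None, None, None, None, None, None, 20, None, 15, None, None, 19]
Compute height bottom-up (empty subtree = -1):
  height(4) = 1 + max(-1, -1) = 0
  height(19) = 1 + max(-1, -1) = 0
  height(15) = 1 + max(-1, 0) = 1
  height(20) = 1 + max(1, -1) = 2
  height(27) = 1 + max(2, -1) = 3
  height(11) = 1 + max(0, 3) = 4
  height(28) = 1 + max(4, -1) = 5
  height(32) = 1 + max(-1, -1) = 0
  height(43) = 1 + max(-1, -1) = 0
  height(38) = 1 + max(0, 0) = 1
  height(31) = 1 + max(5, 1) = 6
  height(2) = 1 + max(-1, 6) = 7
Height = 7
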